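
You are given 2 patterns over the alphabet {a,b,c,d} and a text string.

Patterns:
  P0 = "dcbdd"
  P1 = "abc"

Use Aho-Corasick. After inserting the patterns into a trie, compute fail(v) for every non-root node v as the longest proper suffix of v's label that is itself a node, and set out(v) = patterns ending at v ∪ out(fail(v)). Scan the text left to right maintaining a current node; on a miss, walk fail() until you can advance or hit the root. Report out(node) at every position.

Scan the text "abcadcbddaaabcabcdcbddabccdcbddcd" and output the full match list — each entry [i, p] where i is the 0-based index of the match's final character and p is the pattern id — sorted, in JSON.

Build:
Trie nodes:
  0='ε' goto a→6 d→1
  1='d' goto c→2
  2='dc' goto b→3
  3='dcb' goto d→4
  4='dcbd' goto d→5
  5='dcbdd' goto ·  [P0 ends]
  6='a' goto b→7
  7='ab' goto c→8
  8='abc' goto ·  [P1 ends]

Failure links (BFS by depth):
  fail(1) 'd': from fail(0)=0 chase 'd': 0 ⇒ 0;  out=∅∪out(0)=∅
  fail(6) 'a': from fail(0)=0 chase 'a': 0 ⇒ 0;  out=∅∪out(0)=∅
  fail(2) 'dc': from fail(1)=0 chase 'c': 0 ⇒ 0;  out=∅∪out(0)=∅
  fail(7) 'ab': from fail(6)=0 chase 'b': 0 ⇒ 0;  out=∅∪out(0)=∅
  fail(3) 'dcb': from fail(2)=0 chase 'b': 0 ⇒ 0;  out=∅∪out(0)=∅
  fail(8) 'abc': from fail(7)=0 chase 'c': 0 ⇒ 0;  out={1}∪out(0)={1}
  fail(4) 'dcbd': from fail(3)=0 chase 'd': 0 ⇒ 1;  out=∅∪out(1)=∅
  fail(5) 'dcbdd': from fail(4)=1 chase 'd': 1→0 ⇒ 1;  out={0}∪out(1)={0}

Scan:
pos 0 'a': at 6
pos 1 'b': at 7
pos 2 'c': at 8  emit P1@[0:2]
pos 3 'a': at 6 (fail-walked)
pos 4 'd': at 1 (fail-walked)
pos 5 'c': at 2
pos 6 'b': at 3
pos 7 'd': at 4
pos 8 'd': at 5  emit P0@[4:8]
pos 9 'a': at 6 (fail-walked)
pos 10 'a': at 6 (fail-walked)
pos 11 'a': at 6 (fail-walked)
pos 12 'b': at 7
pos 13 'c': at 8  emit P1@[11:13]
pos 14 'a': at 6 (fail-walked)
pos 15 'b': at 7
pos 16 'c': at 8  emit P1@[14:16]
pos 17 'd': at 1 (fail-walked)
pos 18 'c': at 2
pos 19 'b': at 3
pos 20 'd': at 4
pos 21 'd': at 5  emit P0@[17:21]
pos 22 'a': at 6 (fail-walked)
pos 23 'b': at 7
pos 24 'c': at 8  emit P1@[22:24]
pos 25 'c': at 0 (fail-walked)
pos 26 'd': at 1
pos 27 'c': at 2
pos 28 'b': at 3
pos 29 'd': at 4
pos 30 'd': at 5  emit P0@[26:30]
pos 31 'c': at 2 (fail-walked)
pos 32 'd': at 1 (fail-walked)

All matches (sorted): [[2,1],[8,0],[13,1],[16,1],[21,0],[24,1],[30,0]]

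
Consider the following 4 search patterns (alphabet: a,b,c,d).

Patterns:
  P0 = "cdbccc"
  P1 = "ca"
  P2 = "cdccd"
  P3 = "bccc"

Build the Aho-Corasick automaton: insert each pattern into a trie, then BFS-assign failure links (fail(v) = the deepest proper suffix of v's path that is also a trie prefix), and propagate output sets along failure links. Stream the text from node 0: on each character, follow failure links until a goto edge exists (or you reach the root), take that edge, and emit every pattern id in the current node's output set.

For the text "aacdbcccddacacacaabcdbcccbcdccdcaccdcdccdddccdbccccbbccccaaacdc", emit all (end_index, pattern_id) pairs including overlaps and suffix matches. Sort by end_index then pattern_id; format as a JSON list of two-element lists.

Build:
Trie (insert patterns):
  n0 'ε': b→11 c→1
  n1 'c': a→7 d→2
  n2 'cd': b→3 c→8
  n3 'cdb': c→4
  n4 'cdbc': c→5
  n5 'cdbcc': c→6
  n6 'cdbccc': ·  [P0 ends]
  n7 'ca': ·  [P1 ends]
  n8 'cdc': c→9
  n9 'cdcc': d→10
  n10 'cdccd': ·  [P2 ends]
  n11 'b': c→12
  n12 'bc': c→13
  n13 'bcc': c→14
  n14 'bccc': ·  [P3 ends]

Failure links (BFS by depth):
  n1('c'): parent n0 fail=0; on 'c' 0 → fail=0;  out ∅∪∅=∅
  n11('b'): parent n0 fail=0; on 'b' 0 → fail=0;  out ∅∪∅=∅
  n2('cd'): parent n1 fail=0; on 'd' 0 → fail=0;  out ∅∪∅=∅
  n7('ca'): parent n1 fail=0; on 'a' 0 → fail=0;  out {1}∪∅={1}
  n12('bc'): parent n11 fail=0; on 'c' 0 → fail=1;  out ∅∪∅=∅
  n3('cdb'): parent n2 fail=0; on 'b' 0 → fail=11;  out ∅∪∅=∅
  n8('cdc'): parent n2 fail=0; on 'c' 0 → fail=1;  out ∅∪∅=∅
  n13('bcc'): parent n12 fail=1; on 'c' 1→0 → fail=1;  out ∅∪∅=∅
  n4('cdbc'): parent n3 fail=11; on 'c' 11 → fail=12;  out ∅∪∅=∅
  n9('cdcc'): parent n8 fail=1; on 'c' 1→0 → fail=1;  out ∅∪∅=∅
  n14('bccc'): parent n13 fail=1; on 'c' 1→0 → fail=1;  out {3}∪∅={3}
  n5('cdbcc'): parent n4 fail=12; on 'c' 12 → fail=13;  out ∅∪∅=∅
  n10('cdccd'): parent n9 fail=1; on 'd' 1 → fail=2;  out {2}∪∅={2}
  n6('cdbccc'): parent n5 fail=13; on 'c' 13 → fail=14;  out {0}∪{3}={0,3}

Run:
i=0 'a': node 0→0
i=1 'a': node 0→0
i=2 'c': node 0→1
i=3 'd': node 1→2
i=4 'b': node 2→3
i=5 'c': node 3→4
i=6 'c': node 4→5
i=7 'c': node 5→6  → match P0@[2:7],P3@[4:7]
i=8 'd': node 6→2 ·f
i=9 'd': node 2→0 ·f
i=10 'a': node 0→0
i=11 'c': node 0→1
i=12 'a': node 1→7  → match P1@[11:12]
i=13 'c': node 7→1 ·f
i=14 'a': node 1→7  → match P1@[13:14]
i=15 'c': node 7→1 ·f
i=16 'a': node 1→7  → match P1@[15:16]
i=17 'a': node 7→0 ·f
i=18 'b': node 0→11
i=19 'c': node 11→12
i=20 'd': node 12→2 ·f
i=21 'b': node 2→3
i=22 'c': node 3→4
i=23 'c': node 4→5
i=24 'c': node 5→6  → match P0@[19:24],P3@[21:24]
i=25 'b': node 6→11 ·f
i=26 'c': node 11→12
i=27 'd': node 12→2 ·f
i=28 'c': node 2→8
i=29 'c': node 8→9
i=30 'd': node 9→10  → match P2@[26:30]
i=31 'c': node 10→8 ·f
i=32 'a': node 8→7 ·f  → match P1@[31:32]
i=33 'c': node 7→1 ·f
i=34 'c': node 1→1 ·f
i=35 'd': node 1→2
i=36 'c': node 2→8
i=37 'd': node 8→2 ·f
i=38 'c': node 2→8
i=39 'c': node 8→9
i=40 'd': node 9→10  → match P2@[36:40]
i=41 'd': node 10→0 ·f
i=42 'd': node 0→0
i=43 'c': node 0→1
i=44 'c': node 1→1 ·f
i=45 'd': node 1→2
i=46 'b': node 2→3
i=47 'c': node 3→4
i=48 'c': node 4→5
i=49 'c': node 5→6  → match P0@[44:49],P3@[46:49]
i=50 'c': node 6→1 ·f
i=51 'b': node 1→11 ·f
i=52 'b': node 11→11 ·f
i=53 'c': node 11→12
i=54 'c': node 12→13
i=55 'c': node 13→14  → match P3@[52:55]
i=56 'c': node 14→1 ·f
i=57 'a': node 1→7  → match P1@[56:57]
i=58 'a': node 7→0 ·f
i=59 'a': node 0→0
i=60 'c': node 0→1
i=61 'd': node 1→2
i=62 'c': node 2→8

Matches: [[7,0],[7,3],[12,1],[14,1],[16,1],[24,0],[24,3],[30,2],[32,1],[40,2],[49,0],[49,3],[55,3],[57,1]]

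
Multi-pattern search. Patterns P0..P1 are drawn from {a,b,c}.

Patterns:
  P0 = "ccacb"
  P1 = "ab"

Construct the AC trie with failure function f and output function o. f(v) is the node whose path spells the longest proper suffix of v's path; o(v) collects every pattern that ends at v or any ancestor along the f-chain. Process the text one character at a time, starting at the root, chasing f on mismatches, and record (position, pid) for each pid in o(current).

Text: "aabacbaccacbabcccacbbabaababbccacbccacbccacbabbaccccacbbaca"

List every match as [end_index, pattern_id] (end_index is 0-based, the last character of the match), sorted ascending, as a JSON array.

Construct AC machine:
Trie (insert patterns):
  0='ε' goto a→6 c→1
  1='c' goto c→2
  2='cc' goto a→3
  3='cca' goto c→4
  4='ccac' goto b→5
  5='ccacb' goto ·  [P0 ends]
  6='a' goto b→7
  7='ab' goto ·  [P1 ends]

Failure links (BFS by depth):
  n1('c'): parent n0 fail=0; on 'c' 0 → fail=0;  out ∅∪∅=∅
  n6('a'): parent n0 fail=0; on 'a' 0 → fail=0;  out ∅∪∅=∅
  n2('cc'): parent n1 fail=0; on 'c' 0 → fail=1;  out ∅∪∅=∅
  n7('ab'): parent n6 fail=0; on 'b' 0 → fail=0;  out {1}∪∅={1}
  n3('cca'): parent n2 fail=1; on 'a' 1→0 → fail=6;  out ∅∪∅=∅
  n4('ccac'): parent n3 fail=6; on 'c' 6→0 → fail=1;  out ∅∪∅=∅
  n5('ccacb'): parent n4 fail=1; on 'b' 1→0 → fail=0;  out {0}∪∅={0}

Run:
i=0 'a': node 0→6
i=1 'a': node 6→6 (via fail)
i=2 'b': node 6→7  ** P1@[1:2]
i=3 'a': node 7→6 (via fail)
i=4 'c': node 6→1 (via fail)
i=5 'b': node 1→0 (via fail)
i=6 'a': node 0→6
i=7 'c': node 6→1 (via fail)
i=8 'c': node 1→2
i=9 'a': node 2→3
i=10 'c': node 3→4
i=11 'b': node 4→5  ** P0@[7:11]
i=12 'a': node 5→6 (via fail)
i=13 'b': node 6→7  ** P1@[12:13]
i=14 'c': node 7→1 (via fail)
i=15 'c': node 1→2
i=16 'c': node 2→2 (via fail)
i=17 'a': node 2→3
i=18 'c': node 3→4
i=19 'b': node 4→5  ** P0@[15:19]
i=20 'b': node 5→0 (via fail)
i=21 'a': node 0→6
i=22 'b': node 6→7  ** P1@[21:22]
i=23 'a': node 7→6 (via fail)
i=24 'a': node 6→6 (via fail)
i=25 'b': node 6→7  ** P1@[24:25]
i=26 'a': node 7→6 (via fail)
i=27 'b': node 6→7  ** P1@[26:27]
i=28 'b': node 7→0 (via fail)
i=29 'c': node 0→1
i=30 'c': node 1→2
i=31 'a': node 2→3
i=32 'c': node 3→4
i=33 'b': node 4→5  ** P0@[29:33]
i=34 'c': node 5→1 (via fail)
i=35 'c': node 1→2
i=36 'a': node 2→3
i=37 'c': node 3→4
i=38 'b': node 4→5  ** P0@[34:38]
i=39 'c': node 5→1 (via fail)
i=40 'c': node 1→2
i=41 'a': node 2→3
i=42 'c': node 3→4
i=43 'b': node 4→5  ** P0@[39:43]
i=44 'a': node 5→6 (via fail)
i=45 'b': node 6→7  ** P1@[44:45]
i=46 'b': node 7→0 (via fail)
i=47 'a': node 0→6
i=48 'c': node 6→1 (via fail)
i=49 'c': node 1→2
i=50 'c': node 2→2 (via fail)
i=51 'c': node 2→2 (via fail)
i=52 'a': node 2→3
i=53 'c': node 3→4
i=54 'b': node 4→5  ** P0@[50:54]
i=55 'b': node 5→0 (via fail)
i=56 'a': node 0→6
i=57 'c': node 6→1 (via fail)
i=58 'a': node 1→6 (via fail)

Result: [[2,1],[11,0],[13,1],[19,0],[22,1],[25,1],[27,1],[33,0],[38,0],[43,0],[45,1],[54,0]]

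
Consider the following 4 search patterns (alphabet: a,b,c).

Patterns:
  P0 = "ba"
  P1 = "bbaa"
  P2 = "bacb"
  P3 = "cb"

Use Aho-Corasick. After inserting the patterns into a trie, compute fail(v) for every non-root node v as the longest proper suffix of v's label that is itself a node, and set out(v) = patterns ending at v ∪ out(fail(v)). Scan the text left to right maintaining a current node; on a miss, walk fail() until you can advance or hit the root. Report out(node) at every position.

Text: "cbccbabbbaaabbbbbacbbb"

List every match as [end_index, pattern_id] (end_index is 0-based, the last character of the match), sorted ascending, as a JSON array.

Construct AC machine:
Trie (insert patterns):
  0='ε' goto b→1 c→8
  1='b' goto a→2 b→3
  2='ba' goto c→6  [P0 ends]
  3='bb' goto a→4
  4='bba' goto a→5
  5='bbaa' goto ·  [P1 ends]
  6='bac' goto b→7
  7='bacb' goto ·  [P2 ends]
  8='c' goto b→9
  9='cb' goto ·  [P3 ends]

Failure links (BFS by depth):
  n1('b'): parent n0 fail=0; on 'b' 0 → fail=0;  out ∅∪∅=∅
  n8('c'): parent n0 fail=0; on 'c' 0 → fail=0;  out ∅∪∅=∅
  n2('ba'): parent n1 fail=0; on 'a' 0 → fail=0;  out {0}∪∅={0}
  n3('bb'): parent n1 fail=0; on 'b' 0 → fail=1;  out ∅∪∅=∅
  n9('cb'): parent n8 fail=0; on 'b' 0 → fail=1;  out {3}∪∅={3}
  n4('bba'): parent n3 fail=1; on 'a' 1 → fail=2;  out ∅∪{0}={0}
  n6('bac'): parent n2 fail=0; on 'c' 0 → fail=8;  out ∅∪∅=∅
  n5('bbaa'): parent n4 fail=2; on 'a' 2→0 → fail=0;  out {1}∪∅={1}
  n7('bacb'): parent n6 fail=8; on 'b' 8 → fail=9;  out {2}∪{3}={2,3}

Run:
i=0 'c': node 0→8
i=1 'b': node 8→9  emit P3@[0:1]
i=2 'c': node 9→8 (via fail)
i=3 'c': node 8→8 (via fail)
i=4 'b': node 8→9  emit P3@[3:4]
i=5 'a': node 9→2 (via fail)  emit P0@[4:5]
i=6 'b': node 2→1 (via fail)
i=7 'b': node 1→3
i=8 'b': node 3→3 (via fail)
i=9 'a': node 3→4  emit P0@[8:9]
i=10 'a': node 4→5  emit P1@[7:10]
i=11 'a': node 5→0 (via fail)
i=12 'b': node 0→1
i=13 'b': node 1→3
i=14 'b': node 3→3 (via fail)
i=15 'b': node 3→3 (via fail)
i=16 'b': node 3→3 (via fail)
i=17 'a': node 3→4  emit P0@[16:17]
i=18 'c': node 4→6 (via fail)
i=19 'b': node 6→7  emit P2@[16:19],P3@[18:19]
i=20 'b': node 7→3 (via fail)
i=21 'b': node 3→3 (via fail)

Result: [[1,3],[4,3],[5,0],[9,0],[10,1],[17,0],[19,2],[19,3]]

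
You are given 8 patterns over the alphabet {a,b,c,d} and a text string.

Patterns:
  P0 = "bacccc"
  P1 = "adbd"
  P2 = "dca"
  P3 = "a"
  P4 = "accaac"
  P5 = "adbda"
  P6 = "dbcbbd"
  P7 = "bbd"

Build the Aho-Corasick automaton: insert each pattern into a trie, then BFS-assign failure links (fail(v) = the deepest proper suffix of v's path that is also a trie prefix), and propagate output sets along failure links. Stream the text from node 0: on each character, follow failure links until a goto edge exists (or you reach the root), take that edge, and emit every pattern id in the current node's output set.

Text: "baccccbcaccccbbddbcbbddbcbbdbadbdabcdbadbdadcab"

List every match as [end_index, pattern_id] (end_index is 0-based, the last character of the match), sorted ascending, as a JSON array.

Build:
Trie (insert patterns):
  0='ε' goto a→7 b→1 d→11
  1='b' goto a→2 b→25
  2='ba' goto c→3
  3='bac' goto c→4
  4='bacc' goto c→5
  5='baccc' goto c→6
  6='bacccc' goto ·  ←P0
  7='a' goto c→14 d→8  ←P3
  8='ad' goto b→9
  9='adb' goto d→10
  10='adbd' goto a→19  ←P1
  11='d' goto b→20 c→12
  12='dc' goto a→13
  13='dca' goto ·  ←P2
  14='ac' goto c→15
  15='acc' goto a→16
  16='acca' goto a→17
  17='accaa' goto c→18
  18='accaac' goto ·  ←P4
  19='adbda' goto ·  ←P5
  20='db' goto c→21
  21='dbc' goto b→22
  22='dbcb' goto b→23
  23='dbcbb' goto d→24
  24='dbcbbd' goto ·  ←P6
  25='bb' goto d→26
  26='bbd' goto ·  ←P7

BFS fail/out derivation:
  n1('b'): parent n0 fail=0; on 'b' 0 → fail=0;  out ∅∪∅=∅
  n7('a'): parent n0 fail=0; on 'a' 0 → fail=0;  out {3}∪∅={3}
  n11('d'): parent n0 fail=0; on 'd' 0 → fail=0;  out ∅∪∅=∅
  n2('ba'): parent n1 fail=0; on 'a' 0 → fail=7;  out ∅∪{3}={3}
  n8('ad'): parent n7 fail=0; on 'd' 0 → fail=11;  out ∅∪∅=∅
  n12('dc'): parent n11 fail=0; on 'c' 0 → fail=0;  out ∅∪∅=∅
  n14('ac'): parent n7 fail=0; on 'c' 0 → fail=0;  out ∅∪∅=∅
  n20('db'): parent n11 fail=0; on 'b' 0 → fail=1;  out ∅∪∅=∅
  n25('bb'): parent n1 fail=0; on 'b' 0 → fail=1;  out ∅∪∅=∅
  n3('bac'): parent n2 fail=7; on 'c' 7 → fail=14;  out ∅∪∅=∅
  n9('adb'): parent n8 fail=11; on 'b' 11 → fail=20;  out ∅∪∅=∅
  n13('dca'): parent n12 fail=0; on 'a' 0 → fail=7;  out {2}∪{3}={2,3}
  n15('acc'): parent n14 fail=0; on 'c' 0 → fail=0;  out ∅∪∅=∅
  n21('dbc'): parent n20 fail=1; on 'c' 1→0 → fail=0;  out ∅∪∅=∅
  n26('bbd'): parent n25 fail=1; on 'd' 1→0 → fail=11;  out {7}∪∅={7}
  n4('bacc'): parent n3 fail=14; on 'c' 14 → fail=15;  out ∅∪∅=∅
  n10('adbd'): parent n9 fail=20; on 'd' 20→1→0 → fail=11;  out {1}∪∅={1}
  n16('acca'): parent n15 fail=0; on 'a' 0 → fail=7;  out ∅∪{3}={3}
  n22('dbcb'): parent n21 fail=0; on 'b' 0 → fail=1;  out ∅∪∅=∅
  n5('baccc'): parent n4 fail=15; on 'c' 15→0 → fail=0;  out ∅∪∅=∅
  n17('accaa'): parent n16 fail=7; on 'a' 7→0 → fail=7;  out ∅∪{3}={3}
  n19('adbda'): parent n10 fail=11; on 'a' 11→0 → fail=7;  out {5}∪{3}={3,5}
  n23('dbcbb'): parent n22 fail=1; on 'b' 1 → fail=25;  out ∅∪∅=∅
  n6('bacccc'): parent n5 fail=0; on 'c' 0 → fail=0;  out {0}∪∅={0}
  n18('accaac'): parent n17 fail=7; on 'c' 7 → fail=14;  out {4}∪∅={4}
  n24('dbcbbd'): parent n23 fail=25; on 'd' 25 → fail=26;  out {6}∪{7}={6,7}

Run:
pos 0 'b': at 1
pos 1 'a': at 2  ** P3@[1:1]
pos 2 'c': at 3
pos 3 'c': at 4
pos 4 'c': at 5
pos 5 'c': at 6  ** P0@[0:5]
pos 6 'b': at 1 (fail-walked)
pos 7 'c': at 0 (fail-walked)
pos 8 'a': at 7  ** P3@[8:8]
pos 9 'c': at 14
pos 10 'c': at 15
pos 11 'c': at 0 (fail-walked)
pos 12 'c': at 0
pos 13 'b': at 1
pos 14 'b': at 25
pos 15 'd': at 26  ** P7@[13:15]
pos 16 'd': at 11 (fail-walked)
pos 17 'b': at 20
pos 18 'c': at 21
pos 19 'b': at 22
pos 20 'b': at 23
pos 21 'd': at 24  ** P6@[16:21],P7@[19:21]
pos 22 'd': at 11 (fail-walked)
pos 23 'b': at 20
pos 24 'c': at 21
pos 25 'b': at 22
pos 26 'b': at 23
pos 27 'd': at 24  ** P6@[22:27],P7@[25:27]
pos 28 'b': at 20 (fail-walked)
pos 29 'a': at 2 (fail-walked)  ** P3@[29:29]
pos 30 'd': at 8 (fail-walked)
pos 31 'b': at 9
pos 32 'd': at 10  ** P1@[29:32]
pos 33 'a': at 19  ** P3@[33:33],P5@[29:33]
pos 34 'b': at 1 (fail-walked)
pos 35 'c': at 0 (fail-walked)
pos 36 'd': at 11
pos 37 'b': at 20
pos 38 'a': at 2 (fail-walked)  ** P3@[38:38]
pos 39 'd': at 8 (fail-walked)
pos 40 'b': at 9
pos 41 'd': at 10  ** P1@[38:41]
pos 42 'a': at 19  ** P3@[42:42],P5@[38:42]
pos 43 'd': at 8 (fail-walked)
pos 44 'c': at 12 (fail-walked)
pos 45 'a': at 13  ** P2@[43:45],P3@[45:45]
pos 46 'b': at 1 (fail-walked)

Matches: [[1,3],[5,0],[8,3],[15,7],[21,6],[21,7],[27,6],[27,7],[29,3],[32,1],[33,3],[33,5],[38,3],[41,1],[42,3],[42,5],[45,2],[45,3]]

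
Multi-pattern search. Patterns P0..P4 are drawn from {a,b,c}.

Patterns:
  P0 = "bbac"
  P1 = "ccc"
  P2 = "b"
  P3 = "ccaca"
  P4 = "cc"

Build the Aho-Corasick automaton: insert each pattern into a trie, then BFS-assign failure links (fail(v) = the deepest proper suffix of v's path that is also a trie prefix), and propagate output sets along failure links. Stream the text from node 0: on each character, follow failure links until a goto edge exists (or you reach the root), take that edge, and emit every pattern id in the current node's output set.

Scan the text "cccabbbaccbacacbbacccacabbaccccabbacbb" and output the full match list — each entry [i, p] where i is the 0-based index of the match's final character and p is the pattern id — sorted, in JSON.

Construct AC machine:
Trie nodes:
  0='ε' goto b→1 c→5
  1='b' goto b→2  [P2 ends]
  2='bb' goto a→3
  3='bba' goto c→4
  4='bbac' goto ·  [P0 ends]
  5='c' goto c→6
  6='cc' goto a→8 c→7  [P4 ends]
  7='ccc' goto ·  [P1 ends]
  8='cca' goto c→9
  9='ccac' goto a→10
  10='ccaca' goto ·  [P3 ends]

Failure links (BFS by depth):
  n1('b'): parent n0 fail=0; on 'b' 0 → fail=0;  out {2}∪∅={2}
  n5('c'): parent n0 fail=0; on 'c' 0 → fail=0;  out ∅∪∅=∅
  n2('bb'): parent n1 fail=0; on 'b' 0 → fail=1;  out ∅∪{2}={2}
  n6('cc'): parent n5 fail=0; on 'c' 0 → fail=5;  out {4}∪∅={4}
  n3('bba'): parent n2 fail=1; on 'a' 1→0 → fail=0;  out ∅∪∅=∅
  n7('ccc'): parent n6 fail=5; on 'c' 5 → fail=6;  out {1}∪{4}={1,4}
  n8('cca'): parent n6 fail=5; on 'a' 5→0 → fail=0;  out ∅∪∅=∅
  n4('bbac'): parent n3 fail=0; on 'c' 0 → fail=5;  out {0}∪∅={0}
  n9('ccac'): parent n8 fail=0; on 'c' 0 → fail=5;  out ∅∪∅=∅
  n10('ccaca'): parent n9 fail=5; on 'a' 5→0 → fail=0;  out {3}∪∅={3}

Text stream:
pos 0 'c': at 5
pos 1 'c': at 6  ** P4@[0:1]
pos 2 'c': at 7  ** P1@[0:2],P4@[1:2]
pos 3 'a': at 8 (fail-walked)
pos 4 'b': at 1 (fail-walked)  ** P2@[4:4]
pos 5 'b': at 2  ** P2@[5:5]
pos 6 'b': at 2 (fail-walked)  ** P2@[6:6]
pos 7 'a': at 3
pos 8 'c': at 4  ** P0@[5:8]
pos 9 'c': at 6 (fail-walked)  ** P4@[8:9]
pos 10 'b': at 1 (fail-walked)  ** P2@[10:10]
pos 11 'a': at 0 (fail-walked)
pos 12 'c': at 5
pos 13 'a': at 0 (fail-walked)
pos 14 'c': at 5
pos 15 'b': at 1 (fail-walked)  ** P2@[15:15]
pos 16 'b': at 2  ** P2@[16:16]
pos 17 'a': at 3
pos 18 'c': at 4  ** P0@[15:18]
pos 19 'c': at 6 (fail-walked)  ** P4@[18:19]
pos 20 'c': at 7  ** P1@[18:20],P4@[19:20]
pos 21 'a': at 8 (fail-walked)
pos 22 'c': at 9
pos 23 'a': at 10  ** P3@[19:23]
pos 24 'b': at 1 (fail-walked)  ** P2@[24:24]
pos 25 'b': at 2  ** P2@[25:25]
pos 26 'a': at 3
pos 27 'c': at 4  ** P0@[24:27]
pos 28 'c': at 6 (fail-walked)  ** P4@[27:28]
pos 29 'c': at 7  ** P1@[27:29],P4@[28:29]
pos 30 'c': at 7 (fail-walked)  ** P1@[28:30],P4@[29:30]
pos 31 'a': at 8 (fail-walked)
pos 32 'b': at 1 (fail-walked)  ** P2@[32:32]
pos 33 'b': at 2  ** P2@[33:33]
pos 34 'a': at 3
pos 35 'c': at 4  ** P0@[32:35]
pos 36 'b': at 1 (fail-walked)  ** P2@[36:36]
pos 37 'b': at 2  ** P2@[37:37]

Result: [[1,4],[2,1],[2,4],[4,2],[5,2],[6,2],[8,0],[9,4],[10,2],[15,2],[16,2],[18,0],[19,4],[20,1],[20,4],[23,3],[24,2],[25,2],[27,0],[28,4],[29,1],[29,4],[30,1],[30,4],[32,2],[33,2],[35,0],[36,2],[37,2]]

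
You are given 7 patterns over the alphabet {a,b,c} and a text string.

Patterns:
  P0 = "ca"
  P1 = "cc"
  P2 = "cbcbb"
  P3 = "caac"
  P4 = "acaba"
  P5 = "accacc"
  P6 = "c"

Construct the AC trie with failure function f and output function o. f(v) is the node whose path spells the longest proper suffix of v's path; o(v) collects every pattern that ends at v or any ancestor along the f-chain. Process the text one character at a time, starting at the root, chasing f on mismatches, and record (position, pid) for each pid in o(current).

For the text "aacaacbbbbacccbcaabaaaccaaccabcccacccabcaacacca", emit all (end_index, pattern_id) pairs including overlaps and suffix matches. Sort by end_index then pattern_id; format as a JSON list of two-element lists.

Build:
Trie nodes:
  n0 'ε': a→10 c→1
  n1 'c': a→2 b→4 c→3  [P6 ends]
  n2 'ca': a→8  [P0 ends]
  n3 'cc': ·  [P1 ends]
  n4 'cb': c→5
  n5 'cbc': b→6
  n6 'cbcb': b→7
  n7 'cbcbb': ·  [P2 ends]
  n8 'caa': c→9
  n9 'caac': ·  [P3 ends]
  n10 'a': c→11
  n11 'ac': a→12 c→15
  n12 'aca': b→13
  n13 'acab': a→14
  n14 'acaba': ·  [P4 ends]
  n15 'acc': a→16
  n16 'acca': c→17
  n17 'accac': c→18
  n18 'accacc': ·  [P5 ends]

BFS fail/out derivation:
  n1('c'): parent n0 fail=0; on 'c' 0 → fail=0;  out {6}∪∅={6}
  n10('a'): parent n0 fail=0; on 'a' 0 → fail=0;  out ∅∪∅=∅
  n2('ca'): parent n1 fail=0; on 'a' 0 → fail=10;  out {0}∪∅={0}
  n3('cc'): parent n1 fail=0; on 'c' 0 → fail=1;  out {1}∪{6}={1,6}
  n4('cb'): parent n1 fail=0; on 'b' 0 → fail=0;  out ∅∪∅=∅
  n11('ac'): parent n10 fail=0; on 'c' 0 → fail=1;  out ∅∪{6}={6}
  n5('cbc'): parent n4 fail=0; on 'c' 0 → fail=1;  out ∅∪{6}={6}
  n8('caa'): parent n2 fail=10; on 'a' 10→0 → fail=10;  out ∅∪∅=∅
  n12('aca'): parent n11 fail=1; on 'a' 1 → fail=2;  out ∅∪{0}={0}
  n15('acc'): parent n11 fail=1; on 'c' 1 → fail=3;  out ∅∪{1,6}={1,6}
  n6('cbcb'): parent n5 fail=1; on 'b' 1 → fail=4;  out ∅∪∅=∅
  n9('caac'): parent n8 fail=10; on 'c' 10 → fail=11;  out {3}∪{6}={3,6}
  n13('acab'): parent n12 fail=2; on 'b' 2→10→0 → fail=0;  out ∅∪∅=∅
  n16('acca'): parent n15 fail=3; on 'a' 3→1 → fail=2;  out ∅∪{0}={0}
  n7('cbcbb'): parent n6 fail=4; on 'b' 4→0 → fail=0;  out {2}∪∅={2}
  n14('acaba'): parent n13 fail=0; on 'a' 0 → fail=10;  out {4}∪∅={4}
  n17('accac'): parent n16 fail=2; on 'c' 2→10 → fail=11;  out ∅∪{6}={6}
  n18('accacc'): parent n17 fail=11; on 'c' 11 → fail=15;  out {5}∪{1,6}={1,5,6}

Text stream:
pos 0 'a': at 10
pos 1 'a': at 10 (via fail)
pos 2 'c': at 11  ** P6@[2:2]
pos 3 'a': at 12  ** P0@[2:3]
pos 4 'a': at 8 (via fail)
pos 5 'c': at 9  ** P3@[2:5],P6@[5:5]
pos 6 'b': at 4 (via fail)
pos 7 'b': at 0 (via fail)
pos 8 'b': at 0
pos 9 'b': at 0
pos 10 'a': at 10
pos 11 'c': at 11  ** P6@[11:11]
pos 12 'c': at 15  ** P1@[11:12],P6@[12:12]
pos 13 'c': at 3 (via fail)  ** P1@[12:13],P6@[13:13]
pos 14 'b': at 4 (via fail)
pos 15 'c': at 5  ** P6@[15:15]
pos 16 'a': at 2 (via fail)  ** P0@[15:16]
pos 17 'a': at 8
pos 18 'b': at 0 (via fail)
pos 19 'a': at 10
pos 20 'a': at 10 (via fail)
pos 21 'a': at 10 (via fail)
pos 22 'c': at 11  ** P6@[22:22]
pos 23 'c': at 15  ** P1@[22:23],P6@[23:23]
pos 24 'a': at 16  ** P0@[23:24]
pos 25 'a': at 8 (via fail)
pos 26 'c': at 9  ** P3@[23:26],P6@[26:26]
pos 27 'c': at 15 (via fail)  ** P1@[26:27],P6@[27:27]
pos 28 'a': at 16  ** P0@[27:28]
pos 29 'b': at 0 (via fail)
pos 30 'c': at 1  ** P6@[30:30]
pos 31 'c': at 3  ** P1@[30:31],P6@[31:31]
pos 32 'c': at 3 (via fail)  ** P1@[31:32],P6@[32:32]
pos 33 'a': at 2 (via fail)  ** P0@[32:33]
pos 34 'c': at 11 (via fail)  ** P6@[34:34]
pos 35 'c': at 15  ** P1@[34:35],P6@[35:35]
pos 36 'c': at 3 (via fail)  ** P1@[35:36],P6@[36:36]
pos 37 'a': at 2 (via fail)  ** P0@[36:37]
pos 38 'b': at 0 (via fail)
pos 39 'c': at 1  ** P6@[39:39]
pos 40 'a': at 2  ** P0@[39:40]
pos 41 'a': at 8
pos 42 'c': at 9  ** P3@[39:42],P6@[42:42]
pos 43 'a': at 12 (via fail)  ** P0@[42:43]
pos 44 'c': at 11 (via fail)  ** P6@[44:44]
pos 45 'c': at 15  ** P1@[44:45],P6@[45:45]
pos 46 'a': at 16  ** P0@[45:46]

All matches (sorted): [[2,6],[3,0],[5,3],[5,6],[11,6],[12,1],[12,6],[13,1],[13,6],[15,6],[16,0],[22,6],[23,1],[23,6],[24,0],[26,3],[26,6],[27,1],[27,6],[28,0],[30,6],[31,1],[31,6],[32,1],[32,6],[33,0],[34,6],[35,1],[35,6],[36,1],[36,6],[37,0],[39,6],[40,0],[42,3],[42,6],[43,0],[44,6],[45,1],[45,6],[46,0]]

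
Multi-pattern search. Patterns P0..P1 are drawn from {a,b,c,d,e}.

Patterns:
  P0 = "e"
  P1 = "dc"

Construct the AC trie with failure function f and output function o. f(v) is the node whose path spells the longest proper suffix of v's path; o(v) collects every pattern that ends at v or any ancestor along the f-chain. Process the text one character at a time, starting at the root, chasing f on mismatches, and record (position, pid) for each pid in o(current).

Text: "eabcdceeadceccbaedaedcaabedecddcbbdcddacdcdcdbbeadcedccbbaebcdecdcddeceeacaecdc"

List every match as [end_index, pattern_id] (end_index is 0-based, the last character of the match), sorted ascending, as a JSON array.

Build:
Trie (insert patterns):
  0='ε' goto d→2 e→1
  1='e' goto ·  ←P0
  2='d' goto c→3
  3='dc' goto ·  ←P1

Failure links (BFS by depth):
  n1('e'): parent n0 fail=0; on 'e' 0 → fail=0;  out {0}∪∅={0}
  n2('d'): parent n0 fail=0; on 'd' 0 → fail=0;  out ∅∪∅=∅
  n3('dc'): parent n2 fail=0; on 'c' 0 → fail=0;  out {1}∪∅={1}

Text stream:
i=0 'e': node 0→1  → match P0@[0:0]
i=1 'a': node 1→0 (via fail)
i=2 'b': node 0→0
i=3 'c': node 0→0
i=4 'd': node 0→2
i=5 'c': node 2→3  → match P1@[4:5]
i=6 'e': node 3→1 (via fail)  → match P0@[6:6]
i=7 'e': node 1→1 (via fail)  → match P0@[7:7]
i=8 'a': node 1→0 (via fail)
i=9 'd': node 0→2
i=10 'c': node 2→3  → match P1@[9:10]
i=11 'e': node 3→1 (via fail)  → match P0@[11:11]
i=12 'c': node 1→0 (via fail)
i=13 'c': node 0→0
i=14 'b': node 0→0
i=15 'a': node 0→0
i=16 'e': node 0→1  → match P0@[16:16]
i=17 'd': node 1→2 (via fail)
i=18 'a': node 2→0 (via fail)
i=19 'e': node 0→1  → match P0@[19:19]
i=20 'd': node 1→2 (via fail)
i=21 'c': node 2→3  → match P1@[20:21]
i=22 'a': node 3→0 (via fail)
i=23 'a': node 0→0
i=24 'b': node 0→0
i=25 'e': node 0→1  → match P0@[25:25]
i=26 'd': node 1→2 (via fail)
i=27 'e': node 2→1 (via fail)  → match P0@[27:27]
i=28 'c': node 1→0 (via fail)
i=29 'd': node 0→2
i=30 'd': node 2→2 (via fail)
i=31 'c': node 2→3  → match P1@[30:31]
i=32 'b': node 3→0 (via fail)
i=33 'b': node 0→0
i=34 'd': node 0→2
i=35 'c': node 2→3  → match P1@[34:35]
i=36 'd': node 3→2 (via fail)
i=37 'd': node 2→2 (via fail)
i=38 'a': node 2→0 (via fail)
i=39 'c': node 0→0
i=40 'd': node 0→2
i=41 'c': node 2→3  → match P1@[40:41]
i=42 'd': node 3→2 (via fail)
i=43 'c': node 2→3  → match P1@[42:43]
i=44 'd': node 3→2 (via fail)
i=45 'b': node 2→0 (via fail)
i=46 'b': node 0→0
i=47 'e': node 0→1  → match P0@[47:47]
i=48 'a': node 1→0 (via fail)
i=49 'd': node 0→2
i=50 'c': node 2→3  → match P1@[49:50]
i=51 'e': node 3→1 (via fail)  → match P0@[51:51]
i=52 'd': node 1→2 (via fail)
i=53 'c': node 2→3  → match P1@[52:53]
i=54 'c': node 3→0 (via fail)
i=55 'b': node 0→0
i=56 'b': node 0→0
i=57 'a': node 0→0
i=58 'e': node 0→1  → match P0@[58:58]
i=59 'b': node 1→0 (via fail)
i=60 'c': node 0→0
i=61 'd': node 0→2
i=62 'e': node 2→1 (via fail)  → match P0@[62:62]
i=63 'c': node 1→0 (via fail)
i=64 'd': node 0→2
i=65 'c': node 2→3  → match P1@[64:65]
i=66 'd': node 3→2 (via fail)
i=67 'd': node 2→2 (via fail)
i=68 'e': node 2→1 (via fail)  → match P0@[68:68]
i=69 'c': node 1→0 (via fail)
i=70 'e': node 0→1  → match P0@[70:70]
i=71 'e': node 1→1 (via fail)  → match P0@[71:71]
i=72 'a': node 1→0 (via fail)
i=73 'c': node 0→0
i=74 'a': node 0→0
i=75 'e': node 0→1  → match P0@[75:75]
i=76 'c': node 1→0 (via fail)
i=77 'd': node 0→2
i=78 'c': node 2→3  → match P1@[77:78]

All matches (sorted): [[0,0],[5,1],[6,0],[7,0],[10,1],[11,0],[16,0],[19,0],[21,1],[25,0],[27,0],[31,1],[35,1],[41,1],[43,1],[47,0],[50,1],[51,0],[53,1],[58,0],[62,0],[65,1],[68,0],[70,0],[71,0],[75,0],[78,1]]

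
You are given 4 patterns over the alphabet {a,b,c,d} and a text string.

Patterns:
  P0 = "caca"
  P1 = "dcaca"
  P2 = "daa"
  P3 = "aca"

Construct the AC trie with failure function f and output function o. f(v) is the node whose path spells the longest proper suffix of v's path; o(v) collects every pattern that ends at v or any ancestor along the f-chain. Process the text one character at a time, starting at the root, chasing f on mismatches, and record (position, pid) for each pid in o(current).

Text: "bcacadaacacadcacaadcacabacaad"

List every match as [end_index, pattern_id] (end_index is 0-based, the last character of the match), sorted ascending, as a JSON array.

Build:
Trie nodes:
  n0 'ε': a→12 c→1 d→5
  n1 'c': a→2
  n2 'ca': c→3
  n3 'cac': a→4
  n4 'caca': ·  ←P0
  n5 'd': a→10 c→6
  n6 'dc': a→7
  n7 'dca': c→8
  n8 'dcac': a→9
  n9 'dcaca': ·  ←P1
  n10 'da': a→11
  n11 'daa': ·  ←P2
  n12 'a': c→13
  n13 'ac': a→14
  n14 'aca': ·  ←P3

Failure links (BFS by depth):
  n1('c'): parent n0 fail=0; on 'c' 0 → fail=0;  out ∅∪∅=∅
  n5('d'): parent n0 fail=0; on 'd' 0 → fail=0;  out ∅∪∅=∅
  n12('a'): parent n0 fail=0; on 'a' 0 → fail=0;  out ∅∪∅=∅
  n2('ca'): parent n1 fail=0; on 'a' 0 → fail=12;  out ∅∪∅=∅
  n6('dc'): parent n5 fail=0; on 'c' 0 → fail=1;  out ∅∪∅=∅
  n10('da'): parent n5 fail=0; on 'a' 0 → fail=12;  out ∅∪∅=∅
  n13('ac'): parent n12 fail=0; on 'c' 0 → fail=1;  out ∅∪∅=∅
  n3('cac'): parent n2 fail=12; on 'c' 12 → fail=13;  out ∅∪∅=∅
  n7('dca'): parent n6 fail=1; on 'a' 1 → fail=2;  out ∅∪∅=∅
  n11('daa'): parent n10 fail=12; on 'a' 12→0 → fail=12;  out {2}∪∅={2}
  n14('aca'): parent n13 fail=1; on 'a' 1 → fail=2;  out {3}∪∅={3}
  n4('caca'): parent n3 fail=13; on 'a' 13 → fail=14;  out {0}∪{3}={0,3}
  n8('dcac'): parent n7 fail=2; on 'c' 2 → fail=3;  out ∅∪∅=∅
  n9('dcaca'): parent n8 fail=3; on 'a' 3 → fail=4;  out {1}∪{0,3}={0,1,3}

Run:
pos 0 'b': at 0
pos 1 'c': at 1
pos 2 'a': at 2
pos 3 'c': at 3
pos 4 'a': at 4  emit P0@[1:4],P3@[2:4]
pos 5 'd': at 5 (fail-walked)
pos 6 'a': at 10
pos 7 'a': at 11  emit P2@[5:7]
pos 8 'c': at 13 (fail-walked)
pos 9 'a': at 14  emit P3@[7:9]
pos 10 'c': at 3 (fail-walked)
pos 11 'a': at 4  emit P0@[8:11],P3@[9:11]
pos 12 'd': at 5 (fail-walked)
pos 13 'c': at 6
pos 14 'a': at 7
pos 15 'c': at 8
pos 16 'a': at 9  emit P0@[13:16],P1@[12:16],P3@[14:16]
pos 17 'a': at 12 (fail-walked)
pos 18 'd': at 5 (fail-walked)
pos 19 'c': at 6
pos 20 'a': at 7
pos 21 'c': at 8
pos 22 'a': at 9  emit P0@[19:22],P1@[18:22],P3@[20:22]
pos 23 'b': at 0 (fail-walked)
pos 24 'a': at 12
pos 25 'c': at 13
pos 26 'a': at 14  emit P3@[24:26]
pos 27 'a': at 12 (fail-walked)
pos 28 'd': at 5 (fail-walked)

Result: [[4,0],[4,3],[7,2],[9,3],[11,0],[11,3],[16,0],[16,1],[16,3],[22,0],[22,1],[22,3],[26,3]]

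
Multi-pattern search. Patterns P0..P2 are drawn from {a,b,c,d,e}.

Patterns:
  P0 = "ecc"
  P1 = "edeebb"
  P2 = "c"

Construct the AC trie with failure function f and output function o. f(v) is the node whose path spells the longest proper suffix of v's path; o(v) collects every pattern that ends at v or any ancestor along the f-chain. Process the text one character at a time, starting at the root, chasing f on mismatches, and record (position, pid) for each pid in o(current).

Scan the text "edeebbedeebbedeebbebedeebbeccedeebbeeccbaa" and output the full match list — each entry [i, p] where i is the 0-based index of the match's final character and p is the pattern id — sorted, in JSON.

Build:
Trie (insert patterns):
  n0 'ε': c→9 e→1
  n1 'e': c→2 d→4
  n2 'ec': c→3
  n3 'ecc': ·  [P0 ends]
  n4 'ed': e→5
  n5 'ede': e→6
  n6 'edee': b→7
  n7 'edeeb': b→8
  n8 'edeebb': ·  [P1 ends]
  n9 'c': ·  [P2 ends]

Failure links (BFS by depth):
  fail(1) 'e': from fail(0)=0 chase 'e': 0 ⇒ 0;  out=∅∪out(0)=∅
  fail(9) 'c': from fail(0)=0 chase 'c': 0 ⇒ 0;  out={2}∪out(0)={2}
  fail(2) 'ec': from fail(1)=0 chase 'c': 0 ⇒ 9;  out=∅∪out(9)={2}
  fail(4) 'ed': from fail(1)=0 chase 'd': 0 ⇒ 0;  out=∅∪out(0)=∅
  fail(3) 'ecc': from fail(2)=9 chase 'c': 9→0 ⇒ 9;  out={0}∪out(9)={0,2}
  fail(5) 'ede': from fail(4)=0 chase 'e': 0 ⇒ 1;  out=∅∪out(1)=∅
  fail(6) 'edee': from fail(5)=1 chase 'e': 1→0 ⇒ 1;  out=∅∪out(1)=∅
  fail(7) 'edeeb': from fail(6)=1 chase 'b': 1→0 ⇒ 0;  out=∅∪out(0)=∅
  fail(8) 'edeebb': from fail(7)=0 chase 'b': 0 ⇒ 0;  out={1}∪out(0)={1}

Scan:
[0] read 'e'  n0⇒n1
[1] read 'd'  n1⇒n4
[2] read 'e'  n4⇒n5
[3] read 'e'  n5⇒n6
[4] read 'b'  n6⇒n7
[5] read 'b'  n7⇒n8  ** P1@[0:5]
[6] read 'e'  n8⇒n1 (fail-walked)
[7] read 'd'  n1⇒n4
[8] read 'e'  n4⇒n5
[9] read 'e'  n5⇒n6
[10] read 'b'  n6⇒n7
[11] read 'b'  n7⇒n8  ** P1@[6:11]
[12] read 'e'  n8⇒n1 (fail-walked)
[13] read 'd'  n1⇒n4
[14] read 'e'  n4⇒n5
[15] read 'e'  n5⇒n6
[16] read 'b'  n6⇒n7
[17] read 'b'  n7⇒n8  ** P1@[12:17]
[18] read 'e'  n8⇒n1 (fail-walked)
[19] read 'b'  n1⇒n0 (fail-walked)
[20] read 'e'  n0⇒n1
[21] read 'd'  n1⇒n4
[22] read 'e'  n4⇒n5
[23] read 'e'  n5⇒n6
[24] read 'b'  n6⇒n7
[25] read 'b'  n7⇒n8  ** P1@[20:25]
[26] read 'e'  n8⇒n1 (fail-walked)
[27] read 'c'  n1⇒n2  ** P2@[27:27]
[28] read 'c'  n2⇒n3  ** P0@[26:28],P2@[28:28]
[29] read 'e'  n3⇒n1 (fail-walked)
[30] read 'd'  n1⇒n4
[31] read 'e'  n4⇒n5
[32] read 'e'  n5⇒n6
[33] read 'b'  n6⇒n7
[34] read 'b'  n7⇒n8  ** P1@[29:34]
[35] read 'e'  n8⇒n1 (fail-walked)
[36] read 'e'  n1⇒n1 (fail-walked)
[37] read 'c'  n1⇒n2  ** P2@[37:37]
[38] read 'c'  n2⇒n3  ** P0@[36:38],P2@[38:38]
[39] read 'b'  n3⇒n0 (fail-walked)
[40] read 'a'  n0⇒n0
[41] read 'a'  n0⇒n0

All matches (sorted): [[5,1],[11,1],[17,1],[25,1],[27,2],[28,0],[28,2],[34,1],[37,2],[38,0],[38,2]]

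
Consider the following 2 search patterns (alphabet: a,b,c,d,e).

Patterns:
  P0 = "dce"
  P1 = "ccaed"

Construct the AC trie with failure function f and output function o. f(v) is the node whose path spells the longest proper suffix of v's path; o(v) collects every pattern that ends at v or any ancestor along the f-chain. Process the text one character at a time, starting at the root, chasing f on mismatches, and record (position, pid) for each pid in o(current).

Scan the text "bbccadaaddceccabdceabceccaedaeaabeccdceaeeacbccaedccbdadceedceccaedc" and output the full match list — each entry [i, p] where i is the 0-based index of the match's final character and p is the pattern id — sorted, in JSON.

Build:
Trie nodes:
  n0 'ε': c→4 d→1
  n1 'd': c→2
  n2 'dc': e→3
  n3 'dce': ·  ←P0
  n4 'c': c→5
  n5 'cc': a→6
  n6 'cca': e→7
  n7 'ccae': d→8
  n8 'ccaed': ·  ←P1

Failure links (BFS by depth):
  fail(1) 'd': from fail(0)=0 chase 'd': 0 ⇒ 0;  out=∅∪out(0)=∅
  fail(4) 'c': from fail(0)=0 chase 'c': 0 ⇒ 0;  out=∅∪out(0)=∅
  fail(2) 'dc': from fail(1)=0 chase 'c': 0 ⇒ 4;  out=∅∪out(4)=∅
  fail(5) 'cc': from fail(4)=0 chase 'c': 0 ⇒ 4;  out=∅∪out(4)=∅
  fail(3) 'dce': from fail(2)=4 chase 'e': 4→0 ⇒ 0;  out={0}∪out(0)={0}
  fail(6) 'cca': from fail(5)=4 chase 'a': 4→0 ⇒ 0;  out=∅∪out(0)=∅
  fail(7) 'ccae': from fail(6)=0 chase 'e': 0 ⇒ 0;  out=∅∪out(0)=∅
  fail(8) 'ccaed': from fail(7)=0 chase 'd': 0 ⇒ 1;  out={1}∪out(1)={1}

Text stream:
pos 0 'b': at 0
pos 1 'b': at 0
pos 2 'c': at 4
pos 3 'c': at 5
pos 4 'a': at 6
pos 5 'd': at 1 (fail-walked)
pos 6 'a': at 0 (fail-walked)
pos 7 'a': at 0
pos 8 'd': at 1
pos 9 'd': at 1 (fail-walked)
pos 10 'c': at 2
pos 11 'e': at 3  emit P0@[9:11]
pos 12 'c': at 4 (fail-walked)
pos 13 'c': at 5
pos 14 'a': at 6
pos 15 'b': at 0 (fail-walked)
pos 16 'd': at 1
pos 17 'c': at 2
pos 18 'e': at 3  emit P0@[16:18]
pos 19 'a': at 0 (fail-walked)
pos 20 'b': at 0
pos 21 'c': at 4
pos 22 'e': at 0 (fail-walked)
pos 23 'c': at 4
pos 24 'c': at 5
pos 25 'a': at 6
pos 26 'e': at 7
pos 27 'd': at 8  emit P1@[23:27]
pos 28 'a': at 0 (fail-walked)
pos 29 'e': at 0
pos 30 'a': at 0
pos 31 'a': at 0
pos 32 'b': at 0
pos 33 'e': at 0
pos 34 'c': at 4
pos 35 'c': at 5
pos 36 'd': at 1 (fail-walked)
pos 37 'c': at 2
pos 38 'e': at 3  emit P0@[36:38]
pos 39 'a': at 0 (fail-walked)
pos 40 'e': at 0
pos 41 'e': at 0
pos 42 'a': at 0
pos 43 'c': at 4
pos 44 'b': at 0 (fail-walked)
pos 45 'c': at 4
pos 46 'c': at 5
pos 47 'a': at 6
pos 48 'e': at 7
pos 49 'd': at 8  emit P1@[45:49]
pos 50 'c': at 2 (fail-walked)
pos 51 'c': at 5 (fail-walked)
pos 52 'b': at 0 (fail-walked)
pos 53 'd': at 1
pos 54 'a': at 0 (fail-walked)
pos 55 'd': at 1
pos 56 'c': at 2
pos 57 'e': at 3  emit P0@[55:57]
pos 58 'e': at 0 (fail-walked)
pos 59 'd': at 1
pos 60 'c': at 2
pos 61 'e': at 3  emit P0@[59:61]
pos 62 'c': at 4 (fail-walked)
pos 63 'c': at 5
pos 64 'a': at 6
pos 65 'e': at 7
pos 66 'd': at 8  emit P1@[62:66]
pos 67 'c': at 2 (fail-walked)

Result: [[11,0],[18,0],[27,1],[38,0],[49,1],[57,0],[61,0],[66,1]]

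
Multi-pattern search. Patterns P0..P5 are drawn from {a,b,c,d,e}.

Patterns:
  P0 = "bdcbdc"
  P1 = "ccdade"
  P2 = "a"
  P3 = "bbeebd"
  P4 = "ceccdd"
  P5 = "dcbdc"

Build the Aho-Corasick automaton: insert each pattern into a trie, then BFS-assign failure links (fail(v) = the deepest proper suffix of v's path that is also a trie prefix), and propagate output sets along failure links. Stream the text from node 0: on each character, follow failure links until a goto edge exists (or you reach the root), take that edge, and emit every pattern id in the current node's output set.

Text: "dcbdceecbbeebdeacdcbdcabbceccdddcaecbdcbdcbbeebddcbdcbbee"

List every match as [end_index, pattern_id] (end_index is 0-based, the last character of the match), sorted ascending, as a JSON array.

Build automaton:
Trie (insert patterns):
  0='ε' goto a→13 b→1 c→7 d→24
  1='b' goto b→14 d→2
  2='bd' goto c→3
  3='bdc' goto b→4
  4='bdcb' goto d→5
  5='bdcbd' goto c→6
  6='bdcbdc' goto ·  [P0 ends]
  7='c' goto c→8 e→19
  8='cc' goto d→9
  9='ccd' goto a→10
  10='ccda' goto d→11
  11='ccdad' goto e→12
  12='ccdade' goto ·  [P1 ends]
  13='a' goto ·  [P2 ends]
  14='bb' goto e→15
  15='bbe' goto e→16
  16='bbee' goto b→17
  17='bbeeb' goto d→18
  18='bbeebd' goto ·  [P3 ends]
  19='ce' goto c→20
  20='cec' goto c→21
  21='cecc' goto d→22
  22='ceccd' goto d→23
  23='ceccdd' goto ·  [P4 ends]
  24='d' goto c→25
  25='dc' goto b→26
  26='dcb' goto d→27
  27='dcbd' goto c→28
  28='dcbdc' goto ·  [P5 ends]

BFS fail/out derivation:
  fail(1) 'b': from fail(0)=0 chase 'b': 0 ⇒ 0;  out=∅∪out(0)=∅
  fail(7) 'c': from fail(0)=0 chase 'c': 0 ⇒ 0;  out=∅∪out(0)=∅
  fail(13) 'a': from fail(0)=0 chase 'a': 0 ⇒ 0;  out={2}∪out(0)={2}
  fail(24) 'd': from fail(0)=0 chase 'd': 0 ⇒ 0;  out=∅∪out(0)=∅
  fail(2) 'bd': from fail(1)=0 chase 'd': 0 ⇒ 24;  out=∅∪out(24)=∅
  fail(8) 'cc': from fail(7)=0 chase 'c': 0 ⇒ 7;  out=∅∪out(7)=∅
  fail(14) 'bb': from fail(1)=0 chase 'b': 0 ⇒ 1;  out=∅∪out(1)=∅
  fail(19) 'ce': from fail(7)=0 chase 'e': 0 ⇒ 0;  out=∅∪out(0)=∅
  fail(25) 'dc': from fail(24)=0 chase 'c': 0 ⇒ 7;  out=∅∪out(7)=∅
  fail(3) 'bdc': from fail(2)=24 chase 'c': 24 ⇒ 25;  out=∅∪out(25)=∅
  fail(9) 'ccd': from fail(8)=7 chase 'd': 7→0 ⇒ 24;  out=∅∪out(24)=∅
  fail(15) 'bbe': from fail(14)=1 chase 'e': 1→0 ⇒ 0;  out=∅∪out(0)=∅
  fail(20) 'cec': from fail(19)=0 chase 'c': 0 ⇒ 7;  out=∅∪out(7)=∅
  fail(26) 'dcb': from fail(25)=7 chase 'b': 7→0 ⇒ 1;  out=∅∪out(1)=∅
  fail(4) 'bdcb': from fail(3)=25 chase 'b': 25 ⇒ 26;  out=∅∪out(26)=∅
  fail(10) 'ccda': from fail(9)=24 chase 'a': 24→0 ⇒ 13;  out=∅∪out(13)={2}
  fail(16) 'bbee': from fail(15)=0 chase 'e': 0 ⇒ 0;  out=∅∪out(0)=∅
  fail(21) 'cecc': from fail(20)=7 chase 'c': 7 ⇒ 8;  out=∅∪out(8)=∅
  fail(27) 'dcbd': from fail(26)=1 chase 'd': 1 ⇒ 2;  out=∅∪out(2)=∅
  fail(5) 'bdcbd': from fail(4)=26 chase 'd': 26 ⇒ 27;  out=∅∪out(27)=∅
  fail(11) 'ccdad': from fail(10)=13 chase 'd': 13→0 ⇒ 24;  out=∅∪out(24)=∅
  fail(17) 'bbeeb': from fail(16)=0 chase 'b': 0 ⇒ 1;  out=∅∪out(1)=∅
  fail(22) 'ceccd': from fail(21)=8 chase 'd': 8 ⇒ 9;  out=∅∪out(9)=∅
  fail(28) 'dcbdc': from fail(27)=2 chase 'c': 2 ⇒ 3;  out={5}∪out(3)={5}
  fail(6) 'bdcbdc': from fail(5)=27 chase 'c': 27 ⇒ 28;  out={0}∪out(28)={0,5}
  fail(12) 'ccdade': from fail(11)=24 chase 'e': 24→0 ⇒ 0;  out={1}∪out(0)={1}
  fail(18) 'bbeebd': from fail(17)=1 chase 'd': 1 ⇒ 2;  out={3}∪out(2)={3}
  fail(23) 'ceccdd': from fail(22)=9 chase 'd': 9→24→0 ⇒ 24;  out={4}∪out(24)={4}

Run:
[0] read 'd'  n0⇒n24
[1] read 'c'  n24⇒n25
[2] read 'b'  n25⇒n26
[3] read 'd'  n26⇒n27
[4] read 'c'  n27⇒n28  ** P5@[0:4]
[5] read 'e'  n28⇒n19 (via fail)
[6] read 'e'  n19⇒n0 (via fail)
[7] read 'c'  n0⇒n7
[8] read 'b'  n7⇒n1 (via fail)
[9] read 'b'  n1⇒n14
[10] read 'e'  n14⇒n15
[11] read 'e'  n15⇒n16
[12] read 'b'  n16⇒n17
[13] read 'd'  n17⇒n18  ** P3@[8:13]
[14] read 'e'  n18⇒n0 (via fail)
[15] read 'a'  n0⇒n13  ** P2@[15:15]
[16] read 'c'  n13⇒n7 (via fail)
[17] read 'd'  n7⇒n24 (via fail)
[18] read 'c'  n24⇒n25
[19] read 'b'  n25⇒n26
[20] read 'd'  n26⇒n27
[21] read 'c'  n27⇒n28  ** P5@[17:21]
[22] read 'a'  n28⇒n13 (via fail)  ** P2@[22:22]
[23] read 'b'  n13⇒n1 (via fail)
[24] read 'b'  n1⇒n14
[25] read 'c'  n14⇒n7 (via fail)
[26] read 'e'  n7⇒n19
[27] read 'c'  n19⇒n20
[28] read 'c'  n20⇒n21
[29] read 'd'  n21⇒n22
[30] read 'd'  n22⇒n23  ** P4@[25:30]
[31] read 'd'  n23⇒n24 (via fail)
[32] read 'c'  n24⇒n25
[33] read 'a'  n25⇒n13 (via fail)  ** P2@[33:33]
[34] read 'e'  n13⇒n0 (via fail)
[35] read 'c'  n0⇒n7
[36] read 'b'  n7⇒n1 (via fail)
[37] read 'd'  n1⇒n2
[38] read 'c'  n2⇒n3
[39] read 'b'  n3⇒n4
[40] read 'd'  n4⇒n5
[41] read 'c'  n5⇒n6  ** P0@[36:41],P5@[37:41]
[42] read 'b'  n6⇒n4 (via fail)
[43] read 'b'  n4⇒n14 (via fail)
[44] read 'e'  n14⇒n15
[45] read 'e'  n15⇒n16
[46] read 'b'  n16⇒n17
[47] read 'd'  n17⇒n18  ** P3@[42:47]
[48] read 'd'  n18⇒n24 (via fail)
[49] read 'c'  n24⇒n25
[50] read 'b'  n25⇒n26
[51] read 'd'  n26⇒n27
[52] read 'c'  n27⇒n28  ** P5@[48:52]
[53] read 'b'  n28⇒n4 (via fail)
[54] read 'b'  n4⇒n14 (via fail)
[55] read 'e'  n14⇒n15
[56] read 'e'  n15⇒n16

Result: [[4,5],[13,3],[15,2],[21,5],[22,2],[30,4],[33,2],[41,0],[41,5],[47,3],[52,5]]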